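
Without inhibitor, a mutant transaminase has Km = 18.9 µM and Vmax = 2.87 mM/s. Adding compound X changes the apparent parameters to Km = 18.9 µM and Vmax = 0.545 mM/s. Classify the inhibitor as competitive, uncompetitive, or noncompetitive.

noncompetitive

Vmax decreases (2.87 → 0.545 mM/s) while Km is unchanged — pure noncompetitive inhibition.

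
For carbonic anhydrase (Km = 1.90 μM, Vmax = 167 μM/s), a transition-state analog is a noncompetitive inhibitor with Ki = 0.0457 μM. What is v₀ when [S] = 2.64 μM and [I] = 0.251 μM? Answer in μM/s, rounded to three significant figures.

15.0 μM/s

α = 1 + [I]/Ki = 1 + 0.251/0.0457 = 6.492.
For a noncompetitive inhibitor, Vmax is reduced to Vmax/α while Km is unchanged: Km,app = 1.90 μM, Vmax,app = 25.7 μM/s.
v = Vmax,app·[S]/(Km,app + [S]) = 25.7 × 2.64/(1.90 + 2.64) = 15.0 μM/s.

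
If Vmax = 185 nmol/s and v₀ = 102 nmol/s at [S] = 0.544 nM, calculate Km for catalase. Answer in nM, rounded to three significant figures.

0.443 nM

v/Vmax = 102/185 = 0.5514 = [S]/(Km+[S]).
So Km + [S] = [S]/0.5514 = 0.9867 nM, giving Km = 0.9867 − 0.544 = 0.443 nM.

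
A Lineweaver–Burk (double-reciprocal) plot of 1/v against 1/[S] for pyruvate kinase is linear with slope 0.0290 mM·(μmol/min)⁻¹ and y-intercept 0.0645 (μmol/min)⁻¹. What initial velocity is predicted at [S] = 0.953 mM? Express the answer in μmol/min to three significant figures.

10.5 μmol/min

The y-intercept is 1/Vmax, so Vmax = 1/0.0645 = 15.5 μmol/min.
The slope is Km/Vmax, so Km = 0.0290 × 15.5 = 0.450 mM.
Then v = 15.5 × 0.953/(0.450 + 0.953) = 10.5 μmol/min.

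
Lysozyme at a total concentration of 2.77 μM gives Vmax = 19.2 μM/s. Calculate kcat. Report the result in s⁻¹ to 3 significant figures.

6.93 s⁻¹

kcat = Vmax/[E]total = 19.2 μM/s / 2.77 μM = 6.93 s⁻¹.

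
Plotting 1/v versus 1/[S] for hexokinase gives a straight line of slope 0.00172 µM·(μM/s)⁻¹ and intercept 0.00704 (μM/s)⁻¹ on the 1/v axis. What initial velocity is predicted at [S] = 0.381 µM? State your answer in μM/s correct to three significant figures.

86.5 μM/s

The y-intercept is 1/Vmax, so Vmax = 1/0.00704 = 142 μM/s.
The slope is Km/Vmax, so Km = 0.00172 × 142 = 0.244 µM.
Then v = 142 × 0.381/(0.244 + 0.381) = 86.5 μM/s.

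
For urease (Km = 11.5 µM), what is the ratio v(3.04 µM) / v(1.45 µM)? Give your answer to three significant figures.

1.87

The fractional saturations are [S]/(Km+[S]) = 1.45/12.95 = 0.1120 and 3.04/14.54 = 0.2091.
v₂/v₁ is just their ratio: 0.2091/0.1120 = 1.87.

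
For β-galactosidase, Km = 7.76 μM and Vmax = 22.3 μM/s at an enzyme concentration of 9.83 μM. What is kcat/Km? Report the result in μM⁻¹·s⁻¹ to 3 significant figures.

0.292 μM⁻¹·s⁻¹

kcat = Vmax/[E]total = 22.3/9.83 = 2.27 s⁻¹.
kcat/Km = 2.27/7.76 = 0.292 μM⁻¹·s⁻¹.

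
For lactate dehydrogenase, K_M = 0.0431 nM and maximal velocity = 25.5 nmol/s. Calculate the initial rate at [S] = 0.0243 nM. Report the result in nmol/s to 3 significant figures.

9.19 nmol/s

v = Vmax·[S]/(Km + [S]) = 25.5 × 0.0243 / (0.0431 + 0.0243)
  = 0.6196 / 0.06740 = 9.19 nmol/s.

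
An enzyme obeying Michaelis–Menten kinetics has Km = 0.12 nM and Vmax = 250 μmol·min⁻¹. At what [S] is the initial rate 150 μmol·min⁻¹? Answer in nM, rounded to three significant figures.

Rearranging v = Vmax[S]/(Km+[S]) gives [S] = Km·v/(Vmax − v).
[S] = 0.12 × 150 / (250 − 150) = 18.00/100.0 = 0.180 nM.

0.180 nM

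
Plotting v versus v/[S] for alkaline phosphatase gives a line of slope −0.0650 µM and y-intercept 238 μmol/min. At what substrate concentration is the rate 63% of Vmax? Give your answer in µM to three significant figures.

The Eadie–Hofstee slope gives Km = 0.0650 µM (slope = −Km).
v/Vmax = [S]/(Km+[S]) = 0.63 ⇒ [S] = Km·0.63/(1−0.63) = 0.0650 × 1.703 = 0.111 µM.

0.111 µM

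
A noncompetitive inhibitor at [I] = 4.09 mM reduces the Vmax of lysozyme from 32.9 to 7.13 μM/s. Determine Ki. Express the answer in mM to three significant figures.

Noncompetitive: Vmax,app = Vmax/α with α = 1 + [I]/Ki.
α = Vmax/Vmax,app = 32.9/7.13 = 4.614.
Since α = 1 + [I]/Ki, [I]/Ki = 4.614 − 1 = 3.614 and Ki = 4.09/3.614 = 1.13 mM.

1.13 mM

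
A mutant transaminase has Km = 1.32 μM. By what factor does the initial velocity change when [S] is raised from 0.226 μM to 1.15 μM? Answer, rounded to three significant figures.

3.18

Since Vmax cancels, v₂/v₁ = [S]₂(Km+[S]₁) / [S]₁(Km+[S]₂).
= 1.15×(1.32+0.226) / (0.226×(1.32+1.15)) = 1.778/0.5582 = 3.18.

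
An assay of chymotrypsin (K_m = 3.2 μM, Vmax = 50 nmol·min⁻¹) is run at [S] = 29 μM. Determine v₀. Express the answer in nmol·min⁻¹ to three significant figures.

[S]/(Km+[S]) = 29/32.20 = 0.9006, the fractional saturation.
v = 0.9006 × Vmax = 0.9006 × 50 = 45.0 nmol·min⁻¹.

45.0 nmol·min⁻¹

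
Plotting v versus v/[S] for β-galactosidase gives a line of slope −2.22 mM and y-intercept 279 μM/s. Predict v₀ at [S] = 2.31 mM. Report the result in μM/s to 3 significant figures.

142 μM/s

In the Eadie–Hofstee form v = Vmax − Km·(v/[S]), the slope is −Km and the intercept is Vmax, so Km = 2.22 mM and Vmax = 279 μM/s.
v = 279 × 2.31/(2.22 + 2.31) = 142 μM/s.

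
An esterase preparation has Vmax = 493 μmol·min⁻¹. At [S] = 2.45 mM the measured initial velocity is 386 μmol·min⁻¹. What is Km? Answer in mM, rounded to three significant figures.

0.679 mM

v/Vmax = 386/493 = 0.7830 = [S]/(Km+[S]).
So Km + [S] = [S]/0.7830 = 3.129 mM, giving Km = 3.129 − 2.45 = 0.679 mM.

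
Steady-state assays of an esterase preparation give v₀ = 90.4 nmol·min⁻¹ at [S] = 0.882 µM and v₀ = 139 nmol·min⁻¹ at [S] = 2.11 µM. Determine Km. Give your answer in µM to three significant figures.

1.33 µM

In reciprocal form, 1/v = (Km/Vmax)·(1/[S]) + 1/Vmax. The two points give (1/[S], 1/v) = (1.134, 0.01106) and (0.4739, 0.007194).
Slope = (0.01106 − 0.007194)/(1.134 − 0.4739) = 0.005861; intercept = 0.01106 − 0.005861×1.134 = 0.004416.
Vmax = 1/intercept = 226 nmol·min⁻¹; Km = slope × Vmax = 0.005861 × 226 = 1.33 µM.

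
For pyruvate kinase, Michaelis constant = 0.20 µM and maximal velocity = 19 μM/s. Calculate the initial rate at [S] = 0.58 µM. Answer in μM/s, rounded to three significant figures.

v = Vmax·[S]/(Km + [S]) = 19 × 0.58 / (0.20 + 0.58)
  = 11.02 / 0.7800 = 14.1 μM/s.

14.1 μM/s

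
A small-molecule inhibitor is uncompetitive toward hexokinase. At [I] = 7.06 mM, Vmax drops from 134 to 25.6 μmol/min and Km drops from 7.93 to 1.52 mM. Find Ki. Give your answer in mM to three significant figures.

Uncompetitive: Vmax,app = Vmax/α (and Km,app = Km/α) with α = 1 + [I]/Ki.
α = Vmax/Vmax,app = 134/25.6 = 5.234.
Ki = [I]/(α − 1) = 7.06/4.234 = 1.67 mM.

1.67 mM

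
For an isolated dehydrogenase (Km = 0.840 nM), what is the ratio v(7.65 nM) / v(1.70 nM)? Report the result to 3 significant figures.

1.35

The fractional saturations are [S]/(Km+[S]) = 1.70/2.540 = 0.6693 and 7.65/8.490 = 0.9011.
v₂/v₁ is just their ratio: 0.9011/0.6693 = 1.35.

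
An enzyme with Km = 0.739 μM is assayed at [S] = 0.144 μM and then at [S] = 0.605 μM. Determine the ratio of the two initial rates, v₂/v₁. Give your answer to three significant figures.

The fractional saturations are [S]/(Km+[S]) = 0.144/0.8830 = 0.1631 and 0.605/1.344 = 0.4501.
v₂/v₁ is just their ratio: 0.4501/0.1631 = 2.76.

2.76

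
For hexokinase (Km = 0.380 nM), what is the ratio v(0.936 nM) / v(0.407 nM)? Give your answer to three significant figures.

1.38

Since Vmax cancels, v₂/v₁ = [S]₂(Km+[S]₁) / [S]₁(Km+[S]₂).
= 0.936×(0.380+0.407) / (0.407×(0.380+0.936)) = 0.7366/0.5356 = 1.38.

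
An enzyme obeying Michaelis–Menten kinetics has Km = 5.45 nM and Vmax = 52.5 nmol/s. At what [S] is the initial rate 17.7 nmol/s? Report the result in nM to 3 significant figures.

2.77 nM

The required fractional saturation is v/Vmax = 17.7/52.5 = 0.3371.
Then [S]/(Km+[S]) = 0.3371 ⇒ [S] = 5.45 × 0.3371/(1 − 0.3371) = 2.77 nM.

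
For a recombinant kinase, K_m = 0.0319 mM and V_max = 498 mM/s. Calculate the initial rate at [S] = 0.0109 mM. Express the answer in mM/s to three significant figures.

[S]/(Km+[S]) = 0.0109/0.04280 = 0.2547, the fractional saturation.
v = 0.2547 × Vmax = 0.2547 × 498 = 127 mM/s.

127 mM/s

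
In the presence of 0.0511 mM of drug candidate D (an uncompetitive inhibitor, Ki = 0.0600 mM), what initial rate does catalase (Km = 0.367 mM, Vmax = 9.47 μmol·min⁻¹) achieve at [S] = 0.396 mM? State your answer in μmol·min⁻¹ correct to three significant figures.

With α = 1 + [I]/Ki = 1 + 0.0511/0.0600 = 1.852, the uncompetitive rate law is v = (Vmax/α)·[S] / (Km/α + [S]).
v = (9.47/1.852)×0.396 / (0.367/1.852 + 0.396) = 2.025/0.5942 = 3.41 μmol·min⁻¹.

3.41 μmol·min⁻¹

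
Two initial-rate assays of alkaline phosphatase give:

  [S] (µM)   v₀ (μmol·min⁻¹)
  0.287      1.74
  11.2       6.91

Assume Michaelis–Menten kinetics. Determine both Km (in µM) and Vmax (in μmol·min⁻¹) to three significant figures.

In reciprocal form, 1/v = (Km/Vmax)·(1/[S]) + 1/Vmax. The two points give (1/[S], 1/v) = (3.484, 0.5747) and (0.08929, 0.1447).
Slope = (0.5747 − 0.1447)/(3.484 − 0.08929) = 0.1267; intercept = 0.5747 − 0.1267×3.484 = 0.1334.
Vmax = 1/intercept = 7.50 μmol·min⁻¹; Km = slope × Vmax = 0.1267 × 7.50 = 0.949 µM.

Km = 0.949 µM; Vmax = 7.50 μmol·min⁻¹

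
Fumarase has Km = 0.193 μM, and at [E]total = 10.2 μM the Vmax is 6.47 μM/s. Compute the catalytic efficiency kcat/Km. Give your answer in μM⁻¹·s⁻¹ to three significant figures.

3.29 μM⁻¹·s⁻¹

kcat = Vmax/[E]total = 6.47/10.2 = 0.634 s⁻¹.
kcat/Km = 0.634/0.193 = 3.29 μM⁻¹·s⁻¹.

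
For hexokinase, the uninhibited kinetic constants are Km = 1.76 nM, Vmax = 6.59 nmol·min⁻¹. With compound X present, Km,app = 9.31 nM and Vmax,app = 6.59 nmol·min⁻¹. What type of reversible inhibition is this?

Km increases (1.76 → 9.31 nM) while Vmax is unchanged — the hallmark of competitive inhibition.

competitive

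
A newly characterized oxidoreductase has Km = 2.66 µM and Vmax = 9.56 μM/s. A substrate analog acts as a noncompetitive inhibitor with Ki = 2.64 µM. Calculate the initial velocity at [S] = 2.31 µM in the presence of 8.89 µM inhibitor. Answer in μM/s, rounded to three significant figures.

1.02 μM/s

With α = 1 + [I]/Ki = 1 + 8.89/2.64 = 4.367, the noncompetitive rate law is v = (Vmax/α)·[S] / (Km + [S]).
v = (9.56/4.367)×2.31 / (2.66 + 2.31) = 5.056/4.970 = 1.02 μM/s.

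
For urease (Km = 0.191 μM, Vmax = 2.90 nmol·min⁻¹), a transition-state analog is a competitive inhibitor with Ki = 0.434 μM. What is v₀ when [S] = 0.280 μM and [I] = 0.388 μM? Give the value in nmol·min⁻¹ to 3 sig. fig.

1.27 nmol·min⁻¹

With α = 1 + [I]/Ki = 1 + 0.388/0.434 = 1.894, the competitive rate law is v = Vmax[S] / (αKm + [S]).
v = 2.90×0.280 / (1.894×0.191 + 0.280) = 0.8120/0.6418 = 1.27 nmol·min⁻¹.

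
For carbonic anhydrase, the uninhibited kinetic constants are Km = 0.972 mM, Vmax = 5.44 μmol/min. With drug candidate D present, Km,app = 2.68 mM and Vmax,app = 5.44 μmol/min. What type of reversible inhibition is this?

Km increases (0.972 → 2.68 mM) while Vmax is unchanged — the hallmark of competitive inhibition.

competitive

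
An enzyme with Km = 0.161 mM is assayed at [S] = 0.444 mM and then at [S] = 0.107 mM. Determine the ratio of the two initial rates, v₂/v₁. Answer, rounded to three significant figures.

Since Vmax cancels, v₂/v₁ = [S]₂(Km+[S]₁) / [S]₁(Km+[S]₂).
= 0.107×(0.161+0.444) / (0.444×(0.161+0.107)) = 0.06474/0.1190 = 0.544.

0.544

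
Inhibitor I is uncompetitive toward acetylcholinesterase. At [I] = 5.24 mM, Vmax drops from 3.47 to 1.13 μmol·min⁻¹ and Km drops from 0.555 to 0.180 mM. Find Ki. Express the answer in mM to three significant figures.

2.53 mM

Uncompetitive: Vmax,app = Vmax/α (and Km,app = Km/α) with α = 1 + [I]/Ki.
α = Vmax/Vmax,app = 3.47/1.13 = 3.071.
Since α = 1 + [I]/Ki, [I]/Ki = 3.071 − 1 = 2.071 and Ki = 5.24/2.071 = 2.53 mM.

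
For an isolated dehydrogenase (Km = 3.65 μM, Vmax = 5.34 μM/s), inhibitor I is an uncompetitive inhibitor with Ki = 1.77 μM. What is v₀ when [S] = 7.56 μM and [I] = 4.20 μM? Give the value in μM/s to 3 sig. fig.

α = 1 + [I]/Ki = 1 + 4.20/1.77 = 3.373.
For an uncompetitive inhibitor, both parameters are divided by α, giving Vmax/α and Km/α: Km,app = 1.08 μM, Vmax,app = 1.58 μM/s.
v = Vmax,app·[S]/(Km,app + [S]) = 1.58 × 7.56/(1.08 + 7.56) = 1.38 μM/s.

1.38 μM/s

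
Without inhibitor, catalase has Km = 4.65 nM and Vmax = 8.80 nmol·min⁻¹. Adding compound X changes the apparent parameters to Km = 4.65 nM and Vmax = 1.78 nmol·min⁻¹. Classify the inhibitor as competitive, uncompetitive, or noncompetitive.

Vmax decreases (8.80 → 1.78 nmol·min⁻¹) while Km is unchanged — pure noncompetitive inhibition.

noncompetitive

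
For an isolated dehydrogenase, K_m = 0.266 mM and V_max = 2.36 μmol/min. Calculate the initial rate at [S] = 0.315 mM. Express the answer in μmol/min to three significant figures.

1.28 μmol/min

[S]/(Km+[S]) = 0.315/0.5810 = 0.5422, the fractional saturation.
v = 0.5422 × Vmax = 0.5422 × 2.36 = 1.28 μmol/min.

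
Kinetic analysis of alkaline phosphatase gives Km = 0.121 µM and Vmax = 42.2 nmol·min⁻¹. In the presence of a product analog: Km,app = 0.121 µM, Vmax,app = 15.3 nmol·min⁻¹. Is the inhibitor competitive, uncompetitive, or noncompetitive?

noncompetitive

Vmax decreases (42.2 → 15.3 nmol·min⁻¹) while Km is unchanged — pure noncompetitive inhibition.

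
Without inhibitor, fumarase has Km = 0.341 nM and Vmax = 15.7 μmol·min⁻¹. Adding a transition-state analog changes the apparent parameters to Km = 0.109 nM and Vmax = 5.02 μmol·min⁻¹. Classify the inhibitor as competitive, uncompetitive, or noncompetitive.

uncompetitive

Both Km and Vmax decrease by the same factor (~3.13-fold) — characteristic of uncompetitive inhibition.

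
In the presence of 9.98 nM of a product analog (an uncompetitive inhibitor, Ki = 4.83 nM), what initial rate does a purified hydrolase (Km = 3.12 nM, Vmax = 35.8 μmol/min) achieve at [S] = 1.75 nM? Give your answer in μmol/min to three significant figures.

α = 1 + [I]/Ki = 1 + 9.98/4.83 = 3.066.
For an uncompetitive inhibitor, both parameters are divided by α, giving Vmax/α and Km/α: Km,app = 1.02 nM, Vmax,app = 11.7 μmol/min.
v = Vmax,app·[S]/(Km,app + [S]) = 11.7 × 1.75/(1.02 + 1.75) = 7.38 μmol/min.

7.38 μmol/min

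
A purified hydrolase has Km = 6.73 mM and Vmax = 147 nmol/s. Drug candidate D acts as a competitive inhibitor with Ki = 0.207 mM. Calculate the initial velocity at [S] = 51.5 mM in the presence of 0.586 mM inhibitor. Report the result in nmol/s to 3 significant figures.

α = 1 + [I]/Ki = 1 + 0.586/0.207 = 3.831.
For a competitive inhibitor, Vmax is unchanged and the apparent Km becomes α·Km: Km,app = 25.8 mM, Vmax,app = 147 nmol/s.
v = Vmax,app·[S]/(Km,app + [S]) = 147 × 51.5/(25.8 + 51.5) = 98.0 nmol/s.

98.0 nmol/s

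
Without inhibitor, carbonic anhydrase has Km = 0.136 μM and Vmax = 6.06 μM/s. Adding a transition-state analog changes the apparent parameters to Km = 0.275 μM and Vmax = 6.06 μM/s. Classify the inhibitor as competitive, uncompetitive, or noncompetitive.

Km increases (0.136 → 0.275 μM) while Vmax is unchanged — the hallmark of competitive inhibition.

competitive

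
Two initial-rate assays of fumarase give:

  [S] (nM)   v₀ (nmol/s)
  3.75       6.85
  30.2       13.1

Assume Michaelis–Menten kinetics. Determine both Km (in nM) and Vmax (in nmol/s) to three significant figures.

From v = Vmax[S]/(Km+[S]), each point gives Vmax = v(Km+[S])/[S].
Equating: 6.85(Km+3.75)/3.75 = 13.1(Km+30.2)/30.2.
1.827·Km + 6.85 = 0.4338·Km + 13.1, so (1.827 − 0.4338)·Km = 13.1 − 6.85.
Km = 6.250/1.393 = 4.49 nM; then Vmax = 6.85(4.49+3.75)/3.75 = 15.0 nmol/s.

Km = 4.49 nM; Vmax = 15.0 nmol/s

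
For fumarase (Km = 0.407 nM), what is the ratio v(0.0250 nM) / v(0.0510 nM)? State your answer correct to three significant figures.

0.520

The fractional saturations are [S]/(Km+[S]) = 0.0510/0.4580 = 0.1114 and 0.0250/0.4320 = 0.05787.
v₂/v₁ is just their ratio: 0.05787/0.1114 = 0.520.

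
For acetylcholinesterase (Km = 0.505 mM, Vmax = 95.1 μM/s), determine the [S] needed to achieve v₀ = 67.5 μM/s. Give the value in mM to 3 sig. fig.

The required fractional saturation is v/Vmax = 67.5/95.1 = 0.7098.
Then [S]/(Km+[S]) = 0.7098 ⇒ [S] = 0.505 × 0.7098/(1 − 0.7098) = 1.24 mM.

1.24 mM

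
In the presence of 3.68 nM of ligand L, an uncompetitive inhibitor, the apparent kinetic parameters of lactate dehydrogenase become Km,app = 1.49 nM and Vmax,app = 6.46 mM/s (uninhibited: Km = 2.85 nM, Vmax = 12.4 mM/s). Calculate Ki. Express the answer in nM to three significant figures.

4.00 nM

Uncompetitive: Vmax,app = Vmax/α (and Km,app = Km/α) with α = 1 + [I]/Ki.
α = Vmax/Vmax,app = 12.4/6.46 = 1.920.
Since α = 1 + [I]/Ki, [I]/Ki = 1.920 − 1 = 0.9195 and Ki = 3.68/0.9195 = 4.00 nM.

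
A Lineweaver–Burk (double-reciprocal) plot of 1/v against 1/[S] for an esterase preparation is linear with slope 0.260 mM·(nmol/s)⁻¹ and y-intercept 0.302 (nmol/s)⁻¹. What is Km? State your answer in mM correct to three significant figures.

y-intercept = 1/Vmax ⇒ Vmax = 3.31 nmol/s; slope = Km/Vmax ⇒ Km = slope × Vmax.
Km = 0.260 × 3.31 = 0.861 mM.

0.861 mM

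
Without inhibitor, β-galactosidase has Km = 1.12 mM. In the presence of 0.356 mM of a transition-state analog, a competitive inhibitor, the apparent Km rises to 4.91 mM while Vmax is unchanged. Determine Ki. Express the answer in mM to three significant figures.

0.105 mM

Competitive: Km,app = α·Km with α = 1 + [I]/Ki.
α = Km,app/Km = 4.91/1.12 = 4.384.
Since α = 1 + [I]/Ki, [I]/Ki = 4.384 − 1 = 3.384 and Ki = 0.356/3.384 = 0.105 mM.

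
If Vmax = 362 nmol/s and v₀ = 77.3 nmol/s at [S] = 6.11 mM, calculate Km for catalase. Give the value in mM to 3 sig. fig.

v/Vmax = 77.3/362 = 0.2135 = [S]/(Km+[S]).
So Km + [S] = [S]/0.2135 = 28.61 mM, giving Km = 28.61 − 6.11 = 22.5 mM.

22.5 mM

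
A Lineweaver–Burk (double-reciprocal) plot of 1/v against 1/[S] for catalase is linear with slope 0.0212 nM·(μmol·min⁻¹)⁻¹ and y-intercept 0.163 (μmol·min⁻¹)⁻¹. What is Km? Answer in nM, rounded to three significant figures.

0.130 nM

y-intercept = 1/Vmax ⇒ Vmax = 6.13 μmol·min⁻¹; slope = Km/Vmax ⇒ Km = slope × Vmax.
Km = 0.0212 × 6.13 = 0.130 nM.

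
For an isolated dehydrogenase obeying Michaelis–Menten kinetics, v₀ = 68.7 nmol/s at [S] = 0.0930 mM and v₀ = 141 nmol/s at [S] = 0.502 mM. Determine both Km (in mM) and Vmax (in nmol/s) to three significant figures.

From v = Vmax[S]/(Km+[S]), each point gives Vmax = v(Km+[S])/[S].
Equating: 68.7(Km+0.0930)/0.0930 = 141(Km+0.502)/0.502.
738.7·Km + 68.7 = 280.9·Km + 141, so (738.7 − 280.9)·Km = 141 − 68.7.
Km = 72.30/457.8 = 0.158 mM; then Vmax = 68.7(0.158+0.0930)/0.0930 = 185 nmol/s.

Km = 0.158 mM; Vmax = 185 nmol/s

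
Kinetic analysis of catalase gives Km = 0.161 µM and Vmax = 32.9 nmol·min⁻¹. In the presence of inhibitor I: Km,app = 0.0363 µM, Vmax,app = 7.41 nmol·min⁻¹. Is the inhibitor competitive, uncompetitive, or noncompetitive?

Both Km and Vmax decrease by the same factor (~4.44-fold) — characteristic of uncompetitive inhibition.

uncompetitive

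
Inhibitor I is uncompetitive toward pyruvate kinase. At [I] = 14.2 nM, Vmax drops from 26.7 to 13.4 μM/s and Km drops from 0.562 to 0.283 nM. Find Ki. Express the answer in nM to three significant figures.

14.3 nM

Uncompetitive: Vmax,app = Vmax/α (and Km,app = Km/α) with α = 1 + [I]/Ki.
α = Vmax/Vmax,app = 26.7/13.4 = 1.993.
Ki = [I]/(α − 1) = 14.2/0.9925 = 14.3 nM.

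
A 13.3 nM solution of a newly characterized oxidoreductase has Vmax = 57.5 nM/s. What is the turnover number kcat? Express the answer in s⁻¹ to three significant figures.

kcat = Vmax/[E]total = 57.5 nM/s / 13.3 nM = 4.32 s⁻¹.

4.32 s⁻¹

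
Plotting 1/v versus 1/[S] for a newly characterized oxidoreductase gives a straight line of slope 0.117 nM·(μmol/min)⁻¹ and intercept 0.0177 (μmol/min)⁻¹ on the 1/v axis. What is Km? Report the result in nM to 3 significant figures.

y-intercept = 1/Vmax ⇒ Vmax = 56.5 μmol/min; slope = Km/Vmax ⇒ Km = slope × Vmax.
Km = 0.117 × 56.5 = 6.61 nM.

6.61 nM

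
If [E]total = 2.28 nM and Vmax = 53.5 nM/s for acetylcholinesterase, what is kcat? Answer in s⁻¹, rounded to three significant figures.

23.5 s⁻¹

kcat = Vmax/[E]total = 53.5 nM/s / 2.28 nM = 23.5 s⁻¹.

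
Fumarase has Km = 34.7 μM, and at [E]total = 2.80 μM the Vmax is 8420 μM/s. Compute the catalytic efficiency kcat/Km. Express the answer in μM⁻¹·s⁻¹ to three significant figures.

kcat = Vmax/[E]total = 8420/2.80 = 3010 s⁻¹.
kcat/Km = 3010/34.7 = 86.7 μM⁻¹·s⁻¹.

86.7 μM⁻¹·s⁻¹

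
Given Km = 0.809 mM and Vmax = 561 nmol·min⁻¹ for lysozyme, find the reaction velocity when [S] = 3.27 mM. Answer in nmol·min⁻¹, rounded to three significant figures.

v = Vmax·[S]/(Km + [S]) = 561 × 3.27 / (0.809 + 3.27)
  = 1834 / 4.079 = 450 nmol·min⁻¹.

450 nmol·min⁻¹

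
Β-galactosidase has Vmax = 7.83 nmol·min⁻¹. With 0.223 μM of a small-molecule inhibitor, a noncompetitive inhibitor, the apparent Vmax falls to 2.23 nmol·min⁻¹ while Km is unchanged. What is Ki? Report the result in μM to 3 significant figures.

0.0888 μM

Noncompetitive: Vmax,app = Vmax/α with α = 1 + [I]/Ki.
α = Vmax/Vmax,app = 7.83/2.23 = 3.511.
Ki = [I]/(α − 1) = 0.223/2.511 = 0.0888 μM.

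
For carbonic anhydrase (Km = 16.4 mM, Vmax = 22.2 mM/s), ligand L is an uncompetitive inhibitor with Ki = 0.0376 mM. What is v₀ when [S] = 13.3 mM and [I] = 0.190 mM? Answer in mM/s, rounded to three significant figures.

3.05 mM/s

With α = 1 + [I]/Ki = 1 + 0.190/0.0376 = 6.053, the uncompetitive rate law is v = (Vmax/α)·[S] / (Km/α + [S]).
v = (22.2/6.053)×13.3 / (16.4/6.053 + 13.3) = 48.78/16.01 = 3.05 mM/s.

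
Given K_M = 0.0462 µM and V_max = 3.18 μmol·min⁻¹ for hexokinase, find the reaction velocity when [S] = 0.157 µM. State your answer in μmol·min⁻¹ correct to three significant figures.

[S]/(Km+[S]) = 0.157/0.2032 = 0.7726, the fractional saturation.
v = 0.7726 × Vmax = 0.7726 × 3.18 = 2.46 μmol·min⁻¹.

2.46 μmol·min⁻¹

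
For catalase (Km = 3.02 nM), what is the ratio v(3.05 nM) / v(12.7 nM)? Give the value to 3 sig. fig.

Since Vmax cancels, v₂/v₁ = [S]₂(Km+[S]₁) / [S]₁(Km+[S]₂).
= 3.05×(3.02+12.7) / (12.7×(3.02+3.05)) = 47.95/77.09 = 0.622.

0.622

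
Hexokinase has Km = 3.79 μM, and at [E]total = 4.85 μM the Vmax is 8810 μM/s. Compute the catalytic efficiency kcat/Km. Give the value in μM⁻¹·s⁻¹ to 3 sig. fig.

479 μM⁻¹·s⁻¹

kcat = Vmax/[E]total = 8810/4.85 = 1820 s⁻¹.
kcat/Km = 1820/3.79 = 479 μM⁻¹·s⁻¹.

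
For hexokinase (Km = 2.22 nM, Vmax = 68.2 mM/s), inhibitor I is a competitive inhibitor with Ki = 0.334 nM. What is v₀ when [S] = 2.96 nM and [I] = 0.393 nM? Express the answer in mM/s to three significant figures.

25.9 mM/s

With α = 1 + [I]/Ki = 1 + 0.393/0.334 = 2.177, the competitive rate law is v = Vmax[S] / (αKm + [S]).
v = 68.2×2.96 / (2.177×2.22 + 2.96) = 201.9/7.792 = 25.9 mM/s.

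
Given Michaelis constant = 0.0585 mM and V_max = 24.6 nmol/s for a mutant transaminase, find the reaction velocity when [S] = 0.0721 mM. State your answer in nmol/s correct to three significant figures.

[S]/(Km+[S]) = 0.0721/0.1306 = 0.5521, the fractional saturation.
v = 0.5521 × Vmax = 0.5521 × 24.6 = 13.6 nmol/s.

13.6 nmol/s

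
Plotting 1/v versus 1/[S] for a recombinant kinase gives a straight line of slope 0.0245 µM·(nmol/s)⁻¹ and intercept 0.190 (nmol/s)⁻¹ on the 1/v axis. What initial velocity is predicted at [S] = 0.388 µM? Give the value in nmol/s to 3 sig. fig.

The y-intercept is 1/Vmax, so Vmax = 1/0.190 = 5.26 nmol/s.
The slope is Km/Vmax, so Km = 0.0245 × 5.26 = 0.129 µM.
Then v = 5.26 × 0.388/(0.129 + 0.388) = 3.95 nmol/s.

3.95 nmol/s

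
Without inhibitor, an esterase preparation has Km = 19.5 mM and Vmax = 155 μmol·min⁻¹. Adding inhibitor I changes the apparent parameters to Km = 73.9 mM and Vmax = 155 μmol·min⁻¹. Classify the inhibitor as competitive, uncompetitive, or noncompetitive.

Km increases (19.5 → 73.9 mM) while Vmax is unchanged — the hallmark of competitive inhibition.

competitive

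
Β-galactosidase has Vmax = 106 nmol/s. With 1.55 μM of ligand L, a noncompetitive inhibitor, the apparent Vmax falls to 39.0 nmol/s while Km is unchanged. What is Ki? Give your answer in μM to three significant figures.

Noncompetitive: Vmax,app = Vmax/α with α = 1 + [I]/Ki.
α = Vmax/Vmax,app = 106/39.0 = 2.718.
Ki = [I]/(α − 1) = 1.55/1.718 = 0.902 μM.

0.902 μM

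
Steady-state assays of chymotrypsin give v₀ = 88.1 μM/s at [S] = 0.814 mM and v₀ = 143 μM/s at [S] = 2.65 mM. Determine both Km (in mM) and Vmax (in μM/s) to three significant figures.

Km = 1.01 mM; Vmax = 198 μM/s

From v = Vmax[S]/(Km+[S]), each point gives Vmax = v(Km+[S])/[S].
Equating: 88.1(Km+0.814)/0.814 = 143(Km+2.65)/2.65.
108.2·Km + 88.1 = 53.96·Km + 143, so (108.2 − 53.96)·Km = 143 − 88.1.
Km = 54.90/54.27 = 1.01 mM; then Vmax = 88.1(1.01+0.814)/0.814 = 198 μM/s.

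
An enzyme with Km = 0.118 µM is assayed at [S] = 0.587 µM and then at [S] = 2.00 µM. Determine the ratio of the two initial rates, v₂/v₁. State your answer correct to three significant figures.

The fractional saturations are [S]/(Km+[S]) = 0.587/0.7050 = 0.8326 and 2.00/2.118 = 0.9443.
v₂/v₁ is just their ratio: 0.9443/0.8326 = 1.13.

1.13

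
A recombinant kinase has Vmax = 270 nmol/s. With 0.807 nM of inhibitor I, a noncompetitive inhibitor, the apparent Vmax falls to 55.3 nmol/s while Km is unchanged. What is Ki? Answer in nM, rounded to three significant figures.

Noncompetitive: Vmax,app = Vmax/α with α = 1 + [I]/Ki.
α = Vmax/Vmax,app = 270/55.3 = 4.882.
Ki = [I]/(α − 1) = 0.807/3.882 = 0.208 nM.

0.208 nM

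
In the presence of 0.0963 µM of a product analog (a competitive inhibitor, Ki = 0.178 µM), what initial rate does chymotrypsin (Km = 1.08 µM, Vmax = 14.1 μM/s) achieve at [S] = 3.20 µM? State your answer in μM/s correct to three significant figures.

α = 1 + [I]/Ki = 1 + 0.0963/0.178 = 1.541.
For a competitive inhibitor, Vmax is unchanged and the apparent Km becomes α·Km: Km,app = 1.66 µM, Vmax,app = 14.1 μM/s.
v = Vmax,app·[S]/(Km,app + [S]) = 14.1 × 3.20/(1.66 + 3.20) = 9.28 μM/s.

9.28 μM/s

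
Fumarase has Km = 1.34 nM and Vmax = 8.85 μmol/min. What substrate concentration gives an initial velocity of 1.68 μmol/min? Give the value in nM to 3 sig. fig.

0.314 nM

Rearranging v = Vmax[S]/(Km+[S]) gives [S] = Km·v/(Vmax − v).
[S] = 1.34 × 1.68 / (8.85 − 1.68) = 2.251/7.170 = 0.314 nM.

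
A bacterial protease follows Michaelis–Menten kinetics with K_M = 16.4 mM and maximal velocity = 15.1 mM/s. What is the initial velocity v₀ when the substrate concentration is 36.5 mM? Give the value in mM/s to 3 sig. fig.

10.4 mM/s

v = Vmax·[S]/(Km + [S]) = 15.1 × 36.5 / (16.4 + 36.5)
  = 551.2 / 52.90 = 10.4 mM/s.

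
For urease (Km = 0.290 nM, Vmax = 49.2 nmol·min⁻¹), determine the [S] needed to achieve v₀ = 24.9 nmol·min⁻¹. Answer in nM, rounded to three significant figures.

Rearranging v = Vmax[S]/(Km+[S]) gives [S] = Km·v/(Vmax − v).
[S] = 0.290 × 24.9 / (49.2 − 24.9) = 7.221/24.30 = 0.297 nM.

0.297 nM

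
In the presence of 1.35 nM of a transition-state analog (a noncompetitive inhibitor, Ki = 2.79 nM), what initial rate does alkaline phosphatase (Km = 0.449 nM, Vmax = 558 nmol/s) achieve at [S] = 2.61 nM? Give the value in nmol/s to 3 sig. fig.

321 nmol/s

α = 1 + [I]/Ki = 1 + 1.35/2.79 = 1.484.
For a noncompetitive inhibitor, Vmax is reduced to Vmax/α while Km is unchanged: Km,app = 0.449 nM, Vmax,app = 376 nmol/s.
v = Vmax,app·[S]/(Km,app + [S]) = 376 × 2.61/(0.449 + 2.61) = 321 nmol/s.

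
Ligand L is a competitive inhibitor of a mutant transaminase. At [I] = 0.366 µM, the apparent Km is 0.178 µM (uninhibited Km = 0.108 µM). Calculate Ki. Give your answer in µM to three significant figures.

0.565 µM

Competitive: Km,app = α·Km with α = 1 + [I]/Ki.
α = Km,app/Km = 0.178/0.108 = 1.648.
Ki = [I]/(α − 1) = 0.366/0.6481 = 0.565 µM.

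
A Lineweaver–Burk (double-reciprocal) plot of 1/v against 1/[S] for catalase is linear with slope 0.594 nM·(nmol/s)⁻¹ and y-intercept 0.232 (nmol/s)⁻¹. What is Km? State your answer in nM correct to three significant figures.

2.56 nM

y-intercept = 1/Vmax ⇒ Vmax = 4.31 nmol/s; slope = Km/Vmax ⇒ Km = slope × Vmax.
Km = 0.594 × 4.31 = 2.56 nM.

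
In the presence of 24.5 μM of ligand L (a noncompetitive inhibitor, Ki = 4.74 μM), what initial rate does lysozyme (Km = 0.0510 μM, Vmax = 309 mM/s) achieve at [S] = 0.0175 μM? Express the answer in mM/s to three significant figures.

12.8 mM/s

α = 1 + [I]/Ki = 1 + 24.5/4.74 = 6.169.
For a noncompetitive inhibitor, Vmax is reduced to Vmax/α while Km is unchanged: Km,app = 0.0510 μM, Vmax,app = 50.1 mM/s.
v = Vmax,app·[S]/(Km,app + [S]) = 50.1 × 0.0175/(0.0510 + 0.0175) = 12.8 mM/s.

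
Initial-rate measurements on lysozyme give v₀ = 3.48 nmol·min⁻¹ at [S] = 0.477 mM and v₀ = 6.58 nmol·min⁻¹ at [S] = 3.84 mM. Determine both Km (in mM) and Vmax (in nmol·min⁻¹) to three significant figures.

Km = 0.555 mM; Vmax = 7.53 nmol·min⁻¹

In reciprocal form, 1/v = (Km/Vmax)·(1/[S]) + 1/Vmax. The two points give (1/[S], 1/v) = (2.096, 0.2874) and (0.2604, 0.1520).
Slope = (0.2874 − 0.1520)/(2.096 − 0.2604) = 0.07374; intercept = 0.2874 − 0.07374×2.096 = 0.1328.
Vmax = 1/intercept = 7.53 nmol·min⁻¹; Km = slope × Vmax = 0.07374 × 7.53 = 0.555 mM.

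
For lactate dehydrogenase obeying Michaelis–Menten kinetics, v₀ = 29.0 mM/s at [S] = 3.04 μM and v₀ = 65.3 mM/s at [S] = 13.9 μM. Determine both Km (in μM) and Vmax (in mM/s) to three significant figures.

Km = 7.50 μM; Vmax = 101 mM/s

From v = Vmax[S]/(Km+[S]), each point gives Vmax = v(Km+[S])/[S].
Equating: 29.0(Km+3.04)/3.04 = 65.3(Km+13.9)/13.9.
9.539·Km + 29.0 = 4.698·Km + 65.3, so (9.539 − 4.698)·Km = 65.3 − 29.0.
Km = 36.30/4.842 = 7.50 μM; then Vmax = 29.0(7.50+3.04)/3.04 = 101 mM/s.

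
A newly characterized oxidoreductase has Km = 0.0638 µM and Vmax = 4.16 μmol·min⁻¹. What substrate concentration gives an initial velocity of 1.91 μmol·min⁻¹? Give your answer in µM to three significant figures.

Rearranging v = Vmax[S]/(Km+[S]) gives [S] = Km·v/(Vmax − v).
[S] = 0.0638 × 1.91 / (4.16 − 1.91) = 0.1219/2.250 = 0.0542 µM.

0.0542 µM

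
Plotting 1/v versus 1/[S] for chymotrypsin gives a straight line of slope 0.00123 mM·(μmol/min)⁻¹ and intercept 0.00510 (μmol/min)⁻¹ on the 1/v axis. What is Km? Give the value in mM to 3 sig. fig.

y-intercept = 1/Vmax ⇒ Vmax = 196 μmol/min; slope = Km/Vmax ⇒ Km = slope × Vmax.
Km = 0.00123 × 196 = 0.241 mM.

0.241 mM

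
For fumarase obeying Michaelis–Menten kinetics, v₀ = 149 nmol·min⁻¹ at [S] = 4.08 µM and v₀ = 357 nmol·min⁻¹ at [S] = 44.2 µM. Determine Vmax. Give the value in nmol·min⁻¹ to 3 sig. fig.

416 nmol·min⁻¹

From v = Vmax[S]/(Km+[S]), each point gives Vmax = v(Km+[S])/[S].
Equating: 149(Km+4.08)/4.08 = 357(Km+44.2)/44.2.
36.52·Km + 149 = 8.077·Km + 357, so (36.52 − 8.077)·Km = 357 − 149.
Km = 208.0/28.44 = 7.31 µM; then Vmax = 149(7.31+4.08)/4.08 = 416 nmol·min⁻¹.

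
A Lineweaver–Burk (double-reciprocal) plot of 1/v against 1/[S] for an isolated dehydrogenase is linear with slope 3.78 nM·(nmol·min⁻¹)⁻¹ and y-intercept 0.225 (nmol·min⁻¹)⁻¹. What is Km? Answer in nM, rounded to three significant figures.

y-intercept = 1/Vmax ⇒ Vmax = 4.44 nmol·min⁻¹; slope = Km/Vmax ⇒ Km = slope × Vmax.
Km = 3.78 × 4.44 = 16.8 nM.

16.8 nM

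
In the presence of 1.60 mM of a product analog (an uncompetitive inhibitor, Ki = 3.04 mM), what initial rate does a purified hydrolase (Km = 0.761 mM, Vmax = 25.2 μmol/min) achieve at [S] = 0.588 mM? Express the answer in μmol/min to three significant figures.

8.93 μmol/min

α = 1 + [I]/Ki = 1 + 1.60/3.04 = 1.526.
For an uncompetitive inhibitor, both parameters are divided by α, giving Vmax/α and Km/α: Km,app = 0.499 mM, Vmax,app = 16.5 μmol/min.
v = Vmax,app·[S]/(Km,app + [S]) = 16.5 × 0.588/(0.499 + 0.588) = 8.93 μmol/min.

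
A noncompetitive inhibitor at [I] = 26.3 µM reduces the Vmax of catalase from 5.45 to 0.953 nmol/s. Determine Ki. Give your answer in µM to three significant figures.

5.57 µM

Noncompetitive: Vmax,app = Vmax/α with α = 1 + [I]/Ki.
α = Vmax/Vmax,app = 5.45/0.953 = 5.719.
Since α = 1 + [I]/Ki, [I]/Ki = 5.719 − 1 = 4.719 and Ki = 26.3/4.719 = 5.57 µM.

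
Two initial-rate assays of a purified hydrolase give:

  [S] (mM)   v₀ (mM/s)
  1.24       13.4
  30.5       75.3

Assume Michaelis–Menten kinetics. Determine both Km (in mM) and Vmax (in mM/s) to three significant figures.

Km = 7.42 mM; Vmax = 93.6 mM/s

From v = Vmax[S]/(Km+[S]), each point gives Vmax = v(Km+[S])/[S].
Equating: 13.4(Km+1.24)/1.24 = 75.3(Km+30.5)/30.5.
10.81·Km + 13.4 = 2.469·Km + 75.3, so (10.81 − 2.469)·Km = 75.3 − 13.4.
Km = 61.90/8.338 = 7.42 mM; then Vmax = 13.4(7.42+1.24)/1.24 = 93.6 mM/s.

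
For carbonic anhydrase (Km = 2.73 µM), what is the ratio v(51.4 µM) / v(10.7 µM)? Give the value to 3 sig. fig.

The fractional saturations are [S]/(Km+[S]) = 10.7/13.43 = 0.7967 and 51.4/54.13 = 0.9496.
v₂/v₁ is just their ratio: 0.9496/0.7967 = 1.19.

1.19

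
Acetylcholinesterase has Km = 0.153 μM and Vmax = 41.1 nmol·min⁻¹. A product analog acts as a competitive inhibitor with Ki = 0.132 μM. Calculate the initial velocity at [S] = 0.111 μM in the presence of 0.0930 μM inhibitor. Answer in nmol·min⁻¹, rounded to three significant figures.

12.3 nmol·min⁻¹

α = 1 + [I]/Ki = 1 + 0.0930/0.132 = 1.705.
For a competitive inhibitor, Vmax is unchanged and the apparent Km becomes α·Km: Km,app = 0.261 μM, Vmax,app = 41.1 nmol·min⁻¹.
v = Vmax,app·[S]/(Km,app + [S]) = 41.1 × 0.111/(0.261 + 0.111) = 12.3 nmol·min⁻¹.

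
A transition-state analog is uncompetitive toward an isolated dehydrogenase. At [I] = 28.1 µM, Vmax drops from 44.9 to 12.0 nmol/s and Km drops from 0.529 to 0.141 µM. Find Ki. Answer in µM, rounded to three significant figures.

Uncompetitive: Vmax,app = Vmax/α (and Km,app = Km/α) with α = 1 + [I]/Ki.
α = Vmax/Vmax,app = 44.9/12.0 = 3.742.
Since α = 1 + [I]/Ki, [I]/Ki = 3.742 − 1 = 2.742 and Ki = 28.1/2.742 = 10.2 µM.

10.2 µM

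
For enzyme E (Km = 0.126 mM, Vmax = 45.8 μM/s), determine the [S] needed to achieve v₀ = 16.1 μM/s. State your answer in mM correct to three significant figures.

The required fractional saturation is v/Vmax = 16.1/45.8 = 0.3515.
Then [S]/(Km+[S]) = 0.3515 ⇒ [S] = 0.126 × 0.3515/(1 − 0.3515) = 0.0683 mM.

0.0683 mM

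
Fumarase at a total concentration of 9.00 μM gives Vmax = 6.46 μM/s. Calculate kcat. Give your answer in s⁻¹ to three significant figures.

0.718 s⁻¹

kcat = Vmax/[E]total = 6.46 μM/s / 9.00 μM = 0.718 s⁻¹.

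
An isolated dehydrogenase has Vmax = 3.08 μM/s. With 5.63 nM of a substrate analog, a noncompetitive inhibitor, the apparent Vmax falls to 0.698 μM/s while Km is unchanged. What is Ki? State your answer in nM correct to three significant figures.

1.65 nM

Noncompetitive: Vmax,app = Vmax/α with α = 1 + [I]/Ki.
α = Vmax/Vmax,app = 3.08/0.698 = 4.413.
Since α = 1 + [I]/Ki, [I]/Ki = 4.413 − 1 = 3.413 and Ki = 5.63/3.413 = 1.65 nM.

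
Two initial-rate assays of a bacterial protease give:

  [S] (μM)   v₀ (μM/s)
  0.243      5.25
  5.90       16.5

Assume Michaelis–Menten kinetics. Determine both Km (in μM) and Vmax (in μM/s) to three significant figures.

From v = Vmax[S]/(Km+[S]), each point gives Vmax = v(Km+[S])/[S].
Equating: 5.25(Km+0.243)/0.243 = 16.5(Km+5.90)/5.90.
21.60·Km + 5.25 = 2.797·Km + 16.5, so (21.60 − 2.797)·Km = 16.5 − 5.25.
Km = 11.25/18.81 = 0.598 μM; then Vmax = 5.25(0.598+0.243)/0.243 = 18.2 μM/s.

Km = 0.598 μM; Vmax = 18.2 μM/s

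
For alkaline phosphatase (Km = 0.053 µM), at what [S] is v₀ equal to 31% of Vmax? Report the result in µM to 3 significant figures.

v/Vmax = [S]/(Km+[S]) = 0.31, so [S] = Km·0.31/(1 − 0.31) = 0.053 × 0.4493.
[S] = 0.0238 µM.

0.0238 µM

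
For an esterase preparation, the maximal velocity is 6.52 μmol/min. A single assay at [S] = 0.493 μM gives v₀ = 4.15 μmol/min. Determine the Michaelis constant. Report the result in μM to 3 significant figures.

0.282 μM

v/Vmax = 4.15/6.52 = 0.6365 = [S]/(Km+[S]).
So Km + [S] = [S]/0.6365 = 0.7745 μM, giving Km = 0.7745 − 0.493 = 0.282 μM.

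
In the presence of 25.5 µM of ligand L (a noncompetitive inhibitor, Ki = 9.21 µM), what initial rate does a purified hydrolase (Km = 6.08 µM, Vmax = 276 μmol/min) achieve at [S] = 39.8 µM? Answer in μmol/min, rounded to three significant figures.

With α = 1 + [I]/Ki = 1 + 25.5/9.21 = 3.769, the noncompetitive rate law is v = (Vmax/α)·[S] / (Km + [S]).
v = (276/3.769)×39.8 / (6.08 + 39.8) = 2915/45.88 = 63.5 μmol/min.

63.5 μmol/min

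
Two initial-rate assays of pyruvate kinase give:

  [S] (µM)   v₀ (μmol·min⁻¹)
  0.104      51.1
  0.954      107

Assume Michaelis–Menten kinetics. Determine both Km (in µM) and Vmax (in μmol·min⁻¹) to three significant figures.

Km = 0.147 µM; Vmax = 124 μmol·min⁻¹

In reciprocal form, 1/v = (Km/Vmax)·(1/[S]) + 1/Vmax. The two points give (1/[S], 1/v) = (9.615, 0.01957) and (1.048, 0.009346).
Slope = (0.01957 − 0.009346)/(9.615 − 1.048) = 0.001193; intercept = 0.01957 − 0.001193×9.615 = 0.008095.
Vmax = 1/intercept = 124 μmol·min⁻¹; Km = slope × Vmax = 0.001193 × 124 = 0.147 µM.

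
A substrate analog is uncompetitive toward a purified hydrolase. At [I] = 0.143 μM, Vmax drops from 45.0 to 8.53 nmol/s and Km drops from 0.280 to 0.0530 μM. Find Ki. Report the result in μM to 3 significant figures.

Uncompetitive: Vmax,app = Vmax/α (and Km,app = Km/α) with α = 1 + [I]/Ki.
α = Vmax/Vmax,app = 45.0/8.53 = 5.275.
Since α = 1 + [I]/Ki, [I]/Ki = 5.275 − 1 = 4.275 and Ki = 0.143/4.275 = 0.0334 μM.

0.0334 μM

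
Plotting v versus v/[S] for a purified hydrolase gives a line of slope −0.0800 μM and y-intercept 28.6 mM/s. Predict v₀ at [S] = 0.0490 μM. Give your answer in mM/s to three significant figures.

10.9 mM/s

In the Eadie–Hofstee form v = Vmax − Km·(v/[S]), the slope is −Km and the intercept is Vmax, so Km = 0.0800 μM and Vmax = 28.6 mM/s.
v = 28.6 × 0.0490/(0.0800 + 0.0490) = 10.9 mM/s.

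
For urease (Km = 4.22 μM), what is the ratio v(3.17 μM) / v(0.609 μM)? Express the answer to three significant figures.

3.40

Since Vmax cancels, v₂/v₁ = [S]₂(Km+[S]₁) / [S]₁(Km+[S]₂).
= 3.17×(4.22+0.609) / (0.609×(4.22+3.17)) = 15.31/4.501 = 3.40.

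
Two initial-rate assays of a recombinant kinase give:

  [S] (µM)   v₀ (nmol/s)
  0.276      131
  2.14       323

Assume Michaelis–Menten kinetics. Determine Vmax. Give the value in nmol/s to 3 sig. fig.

413 nmol/s

In reciprocal form, 1/v = (Km/Vmax)·(1/[S]) + 1/Vmax. The two points give (1/[S], 1/v) = (3.623, 0.007634) and (0.4673, 0.003096).
Slope = (0.007634 − 0.003096)/(3.623 − 0.4673) = 0.001438; intercept = 0.007634 − 0.001438×3.623 = 0.002424.
Vmax = 1/intercept = 413 nmol/s; Km = slope × Vmax = 0.001438 × 413 = 0.593 µM.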